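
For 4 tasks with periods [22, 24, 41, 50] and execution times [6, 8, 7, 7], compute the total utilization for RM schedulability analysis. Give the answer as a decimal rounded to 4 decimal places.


Compute individual utilizations (exact fractions):
  Task 1: C/T = 6/22 = 3/11 (approx. 0.2727)
  Task 2: C/T = 8/24 = 1/3 (approx. 0.3333)
  Task 3: C/T = 7/41 (approx. 0.1707)
  Task 4: C/T = 7/50 (approx. 0.14)
Total utilization U = 3/11 + 1/3 + 7/41 + 7/50 = 62021/67650
Rounded to 4 decimal places: U = 0.9168
RM (Liu & Layland) bound for 4 tasks = 0.756828; compare with U = 62021/67650 (approx. 0.916792)
bound < U <= 1, so the RM sufficient condition is not met (inconclusive; an exact test such as response-time analysis is needed).

0.9168


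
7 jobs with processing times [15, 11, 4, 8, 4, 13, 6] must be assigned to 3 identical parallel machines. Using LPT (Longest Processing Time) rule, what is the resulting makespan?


Sort jobs in decreasing order (LPT): [15, 13, 11, 8, 6, 4, 4]
Assign each job to the least loaded machine:
  Machine 1: jobs [15, 4, 4], load = 23
  Machine 2: jobs [13, 6], load = 19
  Machine 3: jobs [11, 8], load = 19
Makespan = max load = 23

23


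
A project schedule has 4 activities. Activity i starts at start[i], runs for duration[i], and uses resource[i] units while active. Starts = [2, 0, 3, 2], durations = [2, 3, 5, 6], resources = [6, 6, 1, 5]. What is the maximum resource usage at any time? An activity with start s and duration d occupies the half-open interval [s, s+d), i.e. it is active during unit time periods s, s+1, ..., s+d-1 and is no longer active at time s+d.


Each activity i is active on [start_i, start_i + duration_i).
Compute total resource usage per time slot:
  t=0: active resources = [6], total = 6
  t=1: active resources = [6], total = 6
  t=2: active resources = [6, 6, 5], total = 17
  t=3: active resources = [6, 1, 5], total = 12
  t=4: active resources = [1, 5], total = 6
  t=5: active resources = [1, 5], total = 6
  t=6: active resources = [1, 5], total = 6
  t=7: active resources = [1, 5], total = 6
Peak resource demand = 17

17


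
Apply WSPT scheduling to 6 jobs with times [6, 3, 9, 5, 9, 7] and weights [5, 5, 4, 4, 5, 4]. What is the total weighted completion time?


Compute p/w ratios and sort ascending (WSPT): [(3, 5), (6, 5), (5, 4), (7, 4), (9, 5), (9, 4)]
Compute weighted completion times:
  Job (p=3,w=5): C=3, w*C=5*3=15
  Job (p=6,w=5): C=9, w*C=5*9=45
  Job (p=5,w=4): C=14, w*C=4*14=56
  Job (p=7,w=4): C=21, w*C=4*21=84
  Job (p=9,w=5): C=30, w*C=5*30=150
  Job (p=9,w=4): C=39, w*C=4*39=156
Total weighted completion time = 506

506


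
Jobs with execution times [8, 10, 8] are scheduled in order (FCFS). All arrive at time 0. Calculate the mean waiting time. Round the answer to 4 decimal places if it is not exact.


FCFS order (as given): [8, 10, 8]
Waiting times:
  Job 1: wait = 0
  Job 2: wait = 8
  Job 3: wait = 18
Sum of waiting times = 26
Average waiting time = 26/3 = 8.6667

8.6667


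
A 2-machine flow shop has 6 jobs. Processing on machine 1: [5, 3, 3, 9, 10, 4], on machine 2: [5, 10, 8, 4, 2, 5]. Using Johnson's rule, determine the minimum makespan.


Apply Johnson's rule:
  Group 1 (a <= b): [(2, 3, 10), (3, 3, 8), (6, 4, 5), (1, 5, 5)]
  Group 2 (a > b): [(4, 9, 4), (5, 10, 2)]
Optimal job order: [2, 3, 6, 1, 4, 5]
Schedule:
  Job 2: M1 done at 3, M2 done at 13
  Job 3: M1 done at 6, M2 done at 21
  Job 6: M1 done at 10, M2 done at 26
  Job 1: M1 done at 15, M2 done at 31
  Job 4: M1 done at 24, M2 done at 35
  Job 5: M1 done at 34, M2 done at 37
Makespan = 37

37


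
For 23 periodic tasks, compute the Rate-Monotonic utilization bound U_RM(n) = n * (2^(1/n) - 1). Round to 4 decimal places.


Compute 2^(1/23) = 1.0305955448
Subtract 1: 1.0305955448 - 1 = 0.0305955448
Multiply by n: 23 * 0.0305955448 = 0.7036975304
Round to 4 dp: 0.7037

0.7037


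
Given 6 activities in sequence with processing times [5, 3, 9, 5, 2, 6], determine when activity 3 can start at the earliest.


Activity 3 starts after activities 1 through 2 complete.
Predecessor durations: [5, 3]
ES = 5 + 3 = 8

8


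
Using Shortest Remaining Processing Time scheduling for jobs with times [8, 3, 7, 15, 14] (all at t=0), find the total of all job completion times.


Since all jobs arrive at t=0, SRPT equals SPT ordering.
SPT order: [3, 7, 8, 14, 15]
Completion times:
  Job 1: p=3, C=3
  Job 2: p=7, C=10
  Job 3: p=8, C=18
  Job 4: p=14, C=32
  Job 5: p=15, C=47
Total completion time = 3 + 10 + 18 + 32 + 47 = 110

110


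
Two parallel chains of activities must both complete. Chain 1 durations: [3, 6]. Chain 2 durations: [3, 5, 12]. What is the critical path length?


Path A total = 3 + 6 = 9
Path B total = 3 + 5 + 12 = 20
Critical path = longest path = max(9, 20) = 20

20


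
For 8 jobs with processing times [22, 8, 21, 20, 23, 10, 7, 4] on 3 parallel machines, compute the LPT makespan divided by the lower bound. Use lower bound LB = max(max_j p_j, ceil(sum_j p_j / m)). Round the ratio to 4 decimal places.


LPT order: [23, 22, 21, 20, 10, 8, 7, 4]
Machine loads after assignment: [38, 36, 41]
LPT makespan = 41
Lower bound = max(max_job, ceil(total/3)) = max(23, 39) = 39
Ratio = 41 / 39 = 1.0513

1.0513


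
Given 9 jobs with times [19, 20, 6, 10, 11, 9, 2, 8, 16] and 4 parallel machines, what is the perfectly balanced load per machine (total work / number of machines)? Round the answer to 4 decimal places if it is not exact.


Total processing time = 19 + 20 + 6 + 10 + 11 + 9 + 2 + 8 + 16 = 101
Number of machines = 4
Ideal balanced load = 101 / 4 = 25.25

25.25


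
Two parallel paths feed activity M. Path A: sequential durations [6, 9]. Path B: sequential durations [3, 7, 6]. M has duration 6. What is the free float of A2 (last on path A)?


ES(A2) = sum of predecessors on chain A = 6
EF(A2) = ES + duration = 6 + 9 = 15
Successor of A2 is M. ES(M) = max(sum(A), sum(B)) = max(15, 16) = 16
Free float = ES(successor) - EF(current) = 16 - 15 = 1

1


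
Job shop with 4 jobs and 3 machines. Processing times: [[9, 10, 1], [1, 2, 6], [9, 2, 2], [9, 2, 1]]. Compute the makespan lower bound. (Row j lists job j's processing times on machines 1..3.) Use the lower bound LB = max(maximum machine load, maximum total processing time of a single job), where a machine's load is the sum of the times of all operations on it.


Machine loads:
  Machine 1: 9 + 1 + 9 + 9 = 28
  Machine 2: 10 + 2 + 2 + 2 = 16
  Machine 3: 1 + 6 + 2 + 1 = 10
Max machine load = 28
Job totals:
  Job 1: 20
  Job 2: 9
  Job 3: 13
  Job 4: 12
Max job total = 20
Lower bound = max(28, 20) = 28

28


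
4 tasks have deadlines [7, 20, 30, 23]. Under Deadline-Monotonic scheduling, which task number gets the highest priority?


Sort tasks by relative deadline (ascending):
  Task 1: deadline = 7
  Task 2: deadline = 20
  Task 4: deadline = 23
  Task 3: deadline = 30
Priority order (highest first): [1, 2, 4, 3]
Highest priority task = 1

1


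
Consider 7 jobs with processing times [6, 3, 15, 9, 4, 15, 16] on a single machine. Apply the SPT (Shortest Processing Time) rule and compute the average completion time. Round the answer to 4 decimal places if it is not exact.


Sort jobs by processing time (SPT order): [3, 4, 6, 9, 15, 15, 16]
Compute completion times sequentially:
  Job 1: processing = 3, completes at 3
  Job 2: processing = 4, completes at 7
  Job 3: processing = 6, completes at 13
  Job 4: processing = 9, completes at 22
  Job 5: processing = 15, completes at 37
  Job 6: processing = 15, completes at 52
  Job 7: processing = 16, completes at 68
Sum of completion times = 202
Average completion time = 202/7 = 28.8571

28.8571


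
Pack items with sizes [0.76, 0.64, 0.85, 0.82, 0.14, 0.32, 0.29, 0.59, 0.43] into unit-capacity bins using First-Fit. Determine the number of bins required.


Place items sequentially using First-Fit:
  Item 0.76 -> new Bin 1
  Item 0.64 -> new Bin 2
  Item 0.85 -> new Bin 3
  Item 0.82 -> new Bin 4
  Item 0.14 -> Bin 1 (now 0.9)
  Item 0.32 -> Bin 2 (now 0.96)
  Item 0.29 -> new Bin 5
  Item 0.59 -> Bin 5 (now 0.88)
  Item 0.43 -> new Bin 6
Total bins used = 6

6


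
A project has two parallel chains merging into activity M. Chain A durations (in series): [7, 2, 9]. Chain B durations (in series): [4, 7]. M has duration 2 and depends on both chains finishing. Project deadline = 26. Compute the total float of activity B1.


Forward pass: ES(B1) = sum of predecessors on chain B = 0
EF = ES + duration = 0 + 4 = 4
Backward pass: LF(M) = deadline = 26; LS(M) = 26 - 2 = 24
LF(B1) = LS(M) - sum(successors on chain B) = 24 - 7 = 17
LS = LF - duration = 17 - 4 = 13
Total float = LS - ES = 13 - 0 = 13

13


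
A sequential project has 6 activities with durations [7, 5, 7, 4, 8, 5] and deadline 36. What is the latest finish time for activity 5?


LF(activity 5) = deadline - sum of successor durations
Successors: activities 6 through 6 with durations [5]
Sum of successor durations = 5
LF = 36 - 5 = 31

31


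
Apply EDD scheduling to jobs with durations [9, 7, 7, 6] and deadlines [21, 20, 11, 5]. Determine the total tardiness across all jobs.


Sort by due date (EDD order): [(6, 5), (7, 11), (7, 20), (9, 21)]
Compute completion times and tardiness:
  Job 1: p=6, d=5, C=6, tardiness=max(0,6-5)=1
  Job 2: p=7, d=11, C=13, tardiness=max(0,13-11)=2
  Job 3: p=7, d=20, C=20, tardiness=max(0,20-20)=0
  Job 4: p=9, d=21, C=29, tardiness=max(0,29-21)=8
Total tardiness = 11

11


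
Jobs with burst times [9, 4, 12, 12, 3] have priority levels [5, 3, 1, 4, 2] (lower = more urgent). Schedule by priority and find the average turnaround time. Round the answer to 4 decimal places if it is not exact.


Sort by priority (ascending = highest first):
Order: [(1, 12), (2, 3), (3, 4), (4, 12), (5, 9)]
Completion times:
  Priority 1, burst=12, C=12
  Priority 2, burst=3, C=15
  Priority 3, burst=4, C=19
  Priority 4, burst=12, C=31
  Priority 5, burst=9, C=40
Average turnaround = 117/5 = 23.4

23.4


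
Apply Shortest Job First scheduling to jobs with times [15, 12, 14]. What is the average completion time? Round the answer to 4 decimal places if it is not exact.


SJF order (ascending): [12, 14, 15]
Completion times:
  Job 1: burst=12, C=12
  Job 2: burst=14, C=26
  Job 3: burst=15, C=41
Average completion = 79/3 = 26.3333

26.3333


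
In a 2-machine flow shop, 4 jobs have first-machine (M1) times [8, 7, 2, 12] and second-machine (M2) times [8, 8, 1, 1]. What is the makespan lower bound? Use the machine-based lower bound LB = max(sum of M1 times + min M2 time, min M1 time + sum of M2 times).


LB1 = sum(M1 times) + min(M2 times) = 29 + 1 = 30
LB2 = min(M1 times) + sum(M2 times) = 2 + 18 = 20
Lower bound = max(LB1, LB2) = max(30, 20) = 30

30


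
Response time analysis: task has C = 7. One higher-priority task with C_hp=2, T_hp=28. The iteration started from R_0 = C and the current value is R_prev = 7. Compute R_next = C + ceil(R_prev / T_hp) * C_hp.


R_next = C + ceil(R_prev / T_hp) * C_hp
ceil(7 / 28) = ceil(0.25) = 1
Interference = 1 * 2 = 2
R_next = 7 + 2 = 9

9


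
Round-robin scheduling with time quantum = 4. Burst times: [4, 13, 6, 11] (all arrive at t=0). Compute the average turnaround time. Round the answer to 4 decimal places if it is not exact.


Time quantum = 4
Execution trace:
  J1 runs 4 units, time = 4
  J2 runs 4 units, time = 8
  J3 runs 4 units, time = 12
  J4 runs 4 units, time = 16
  J2 runs 4 units, time = 20
  J3 runs 2 units, time = 22
  J4 runs 4 units, time = 26
  J2 runs 4 units, time = 30
  J4 runs 3 units, time = 33
  J2 runs 1 units, time = 34
Finish times: [4, 34, 22, 33]
Average turnaround = 93/4 = 23.25

23.25


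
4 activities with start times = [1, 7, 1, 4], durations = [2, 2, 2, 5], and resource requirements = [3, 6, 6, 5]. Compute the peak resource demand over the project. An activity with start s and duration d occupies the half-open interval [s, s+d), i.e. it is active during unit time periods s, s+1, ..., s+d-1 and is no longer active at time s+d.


Each activity i is active on [start_i, start_i + duration_i).
Compute total resource usage per time slot:
  t=0: active resources = [], total = 0
  t=1: active resources = [3, 6], total = 9
  t=2: active resources = [3, 6], total = 9
  t=3: active resources = [], total = 0
  t=4: active resources = [5], total = 5
  t=5: active resources = [5], total = 5
  t=6: active resources = [5], total = 5
  t=7: active resources = [6, 5], total = 11
  t=8: active resources = [6, 5], total = 11
Peak resource demand = 11

11


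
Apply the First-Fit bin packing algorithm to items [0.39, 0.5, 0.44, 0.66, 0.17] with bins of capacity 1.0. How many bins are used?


Place items sequentially using First-Fit:
  Item 0.39 -> new Bin 1
  Item 0.5 -> Bin 1 (now 0.89)
  Item 0.44 -> new Bin 2
  Item 0.66 -> new Bin 3
  Item 0.17 -> Bin 2 (now 0.61)
Total bins used = 3

3


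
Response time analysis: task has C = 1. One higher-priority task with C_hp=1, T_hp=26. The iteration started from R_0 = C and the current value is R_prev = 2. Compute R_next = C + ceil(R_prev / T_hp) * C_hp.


R_next = C + ceil(R_prev / T_hp) * C_hp
ceil(2 / 26) = ceil(0.0769) = 1
Interference = 1 * 1 = 1
R_next = 1 + 1 = 2
R_next = R_prev, so the iteration has converged (response time = 2).

2


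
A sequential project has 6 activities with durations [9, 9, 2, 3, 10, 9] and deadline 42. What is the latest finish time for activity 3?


LF(activity 3) = deadline - sum of successor durations
Successors: activities 4 through 6 with durations [3, 10, 9]
Sum of successor durations = 22
LF = 42 - 22 = 20

20


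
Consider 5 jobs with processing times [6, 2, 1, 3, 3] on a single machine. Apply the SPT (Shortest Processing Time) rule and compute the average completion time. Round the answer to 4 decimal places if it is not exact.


Sort jobs by processing time (SPT order): [1, 2, 3, 3, 6]
Compute completion times sequentially:
  Job 1: processing = 1, completes at 1
  Job 2: processing = 2, completes at 3
  Job 3: processing = 3, completes at 6
  Job 4: processing = 3, completes at 9
  Job 5: processing = 6, completes at 15
Sum of completion times = 34
Average completion time = 34/5 = 6.8

6.8


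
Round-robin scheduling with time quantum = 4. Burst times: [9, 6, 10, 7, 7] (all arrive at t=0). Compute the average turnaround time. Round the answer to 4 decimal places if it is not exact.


Time quantum = 4
Execution trace:
  J1 runs 4 units, time = 4
  J2 runs 4 units, time = 8
  J3 runs 4 units, time = 12
  J4 runs 4 units, time = 16
  J5 runs 4 units, time = 20
  J1 runs 4 units, time = 24
  J2 runs 2 units, time = 26
  J3 runs 4 units, time = 30
  J4 runs 3 units, time = 33
  J5 runs 3 units, time = 36
  J1 runs 1 units, time = 37
  J3 runs 2 units, time = 39
Finish times: [37, 26, 39, 33, 36]
Average turnaround = 171/5 = 34.2

34.2


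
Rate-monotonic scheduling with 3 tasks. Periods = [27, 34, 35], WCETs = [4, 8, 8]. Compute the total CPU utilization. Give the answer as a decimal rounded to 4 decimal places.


Compute individual utilizations (exact fractions):
  Task 1: C/T = 4/27 (approx. 0.1481)
  Task 2: C/T = 8/34 = 4/17 (approx. 0.2353)
  Task 3: C/T = 8/35 (approx. 0.2286)
Total utilization U = 4/27 + 4/17 + 8/35 = 9832/16065
Rounded to 4 decimal places: U = 0.6120
RM (Liu & Layland) bound for 3 tasks = 0.779763; compare with U = 9832/16065 (approx. 0.612014)
U <= bound, so schedulable by RM sufficient condition.

0.6120


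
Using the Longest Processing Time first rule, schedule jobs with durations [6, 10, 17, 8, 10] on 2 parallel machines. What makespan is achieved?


Sort jobs in decreasing order (LPT): [17, 10, 10, 8, 6]
Assign each job to the least loaded machine:
  Machine 1: jobs [17, 8], load = 25
  Machine 2: jobs [10, 10, 6], load = 26
Makespan = max load = 26

26


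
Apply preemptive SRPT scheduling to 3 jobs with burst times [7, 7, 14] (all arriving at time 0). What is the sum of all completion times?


Since all jobs arrive at t=0, SRPT equals SPT ordering.
SPT order: [7, 7, 14]
Completion times:
  Job 1: p=7, C=7
  Job 2: p=7, C=14
  Job 3: p=14, C=28
Total completion time = 7 + 14 + 28 = 49

49


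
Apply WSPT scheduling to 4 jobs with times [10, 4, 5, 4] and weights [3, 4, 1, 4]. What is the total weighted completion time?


Compute p/w ratios and sort ascending (WSPT): [(4, 4), (4, 4), (10, 3), (5, 1)]
Compute weighted completion times:
  Job (p=4,w=4): C=4, w*C=4*4=16
  Job (p=4,w=4): C=8, w*C=4*8=32
  Job (p=10,w=3): C=18, w*C=3*18=54
  Job (p=5,w=1): C=23, w*C=1*23=23
Total weighted completion time = 125

125


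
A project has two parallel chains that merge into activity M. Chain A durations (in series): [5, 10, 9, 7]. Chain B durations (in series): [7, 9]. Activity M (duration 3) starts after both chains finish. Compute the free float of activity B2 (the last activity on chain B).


ES(B2) = sum of predecessors on chain B = 7
EF(B2) = ES + duration = 7 + 9 = 16
Successor of B2 is M. ES(M) = max(sum(A), sum(B)) = max(31, 16) = 31
Free float = ES(successor) - EF(current) = 31 - 16 = 15

15


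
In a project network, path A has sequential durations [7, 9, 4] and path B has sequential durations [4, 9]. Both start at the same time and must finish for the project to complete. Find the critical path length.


Path A total = 7 + 9 + 4 = 20
Path B total = 4 + 9 = 13
Critical path = longest path = max(20, 13) = 20

20


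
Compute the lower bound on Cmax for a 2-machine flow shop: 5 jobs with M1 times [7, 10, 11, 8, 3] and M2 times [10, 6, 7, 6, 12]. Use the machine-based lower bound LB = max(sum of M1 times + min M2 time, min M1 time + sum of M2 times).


LB1 = sum(M1 times) + min(M2 times) = 39 + 6 = 45
LB2 = min(M1 times) + sum(M2 times) = 3 + 41 = 44
Lower bound = max(LB1, LB2) = max(45, 44) = 45

45


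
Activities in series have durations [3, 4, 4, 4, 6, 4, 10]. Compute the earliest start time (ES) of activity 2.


Activity 2 starts after activities 1 through 1 complete.
Predecessor durations: [3]
ES = 3 = 3

3


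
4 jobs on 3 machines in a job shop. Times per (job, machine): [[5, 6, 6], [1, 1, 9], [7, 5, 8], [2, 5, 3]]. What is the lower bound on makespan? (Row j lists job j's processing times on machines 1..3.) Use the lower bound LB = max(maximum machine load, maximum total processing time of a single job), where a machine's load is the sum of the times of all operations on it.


Machine loads:
  Machine 1: 5 + 1 + 7 + 2 = 15
  Machine 2: 6 + 1 + 5 + 5 = 17
  Machine 3: 6 + 9 + 8 + 3 = 26
Max machine load = 26
Job totals:
  Job 1: 17
  Job 2: 11
  Job 3: 20
  Job 4: 10
Max job total = 20
Lower bound = max(26, 20) = 26

26


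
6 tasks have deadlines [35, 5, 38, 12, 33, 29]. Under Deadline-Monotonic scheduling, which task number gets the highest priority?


Sort tasks by relative deadline (ascending):
  Task 2: deadline = 5
  Task 4: deadline = 12
  Task 6: deadline = 29
  Task 5: deadline = 33
  Task 1: deadline = 35
  Task 3: deadline = 38
Priority order (highest first): [2, 4, 6, 5, 1, 3]
Highest priority task = 2

2


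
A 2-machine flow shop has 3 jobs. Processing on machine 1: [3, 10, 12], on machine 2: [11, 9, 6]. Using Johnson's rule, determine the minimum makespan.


Apply Johnson's rule:
  Group 1 (a <= b): [(1, 3, 11)]
  Group 2 (a > b): [(2, 10, 9), (3, 12, 6)]
Optimal job order: [1, 2, 3]
Schedule:
  Job 1: M1 done at 3, M2 done at 14
  Job 2: M1 done at 13, M2 done at 23
  Job 3: M1 done at 25, M2 done at 31
Makespan = 31

31


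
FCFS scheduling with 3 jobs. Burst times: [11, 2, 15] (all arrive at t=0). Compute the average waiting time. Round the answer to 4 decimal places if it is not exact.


FCFS order (as given): [11, 2, 15]
Waiting times:
  Job 1: wait = 0
  Job 2: wait = 11
  Job 3: wait = 13
Sum of waiting times = 24
Average waiting time = 24/3 = 8.0

8.0


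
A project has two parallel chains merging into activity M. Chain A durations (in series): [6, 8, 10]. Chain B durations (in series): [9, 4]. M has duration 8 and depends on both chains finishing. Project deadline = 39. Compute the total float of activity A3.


Forward pass: ES(A3) = sum of predecessors on chain A = 14
EF = ES + duration = 14 + 10 = 24
Backward pass: LF(M) = deadline = 39; LS(M) = 39 - 8 = 31
LF(A3) = LS(M) - sum(successors on chain A) = 31 - 0 = 31
LS = LF - duration = 31 - 10 = 21
Total float = LS - ES = 21 - 14 = 7

7


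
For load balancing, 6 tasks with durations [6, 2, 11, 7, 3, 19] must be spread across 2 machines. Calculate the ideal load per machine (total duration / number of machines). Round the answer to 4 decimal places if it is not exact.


Total processing time = 6 + 2 + 11 + 7 + 3 + 19 = 48
Number of machines = 2
Ideal balanced load = 48 / 2 = 24.0

24.0


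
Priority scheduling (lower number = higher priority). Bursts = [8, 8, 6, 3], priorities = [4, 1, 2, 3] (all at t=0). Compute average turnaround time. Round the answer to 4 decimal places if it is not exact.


Sort by priority (ascending = highest first):
Order: [(1, 8), (2, 6), (3, 3), (4, 8)]
Completion times:
  Priority 1, burst=8, C=8
  Priority 2, burst=6, C=14
  Priority 3, burst=3, C=17
  Priority 4, burst=8, C=25
Average turnaround = 64/4 = 16.0

16.0


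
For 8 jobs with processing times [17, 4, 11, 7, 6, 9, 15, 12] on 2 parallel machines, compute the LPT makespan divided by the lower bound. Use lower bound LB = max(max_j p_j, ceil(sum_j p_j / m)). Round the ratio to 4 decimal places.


LPT order: [17, 15, 12, 11, 9, 7, 6, 4]
Machine loads after assignment: [41, 40]
LPT makespan = 41
Lower bound = max(max_job, ceil(total/2)) = max(17, 41) = 41
Ratio = 41 / 41 = 1.0

1.0


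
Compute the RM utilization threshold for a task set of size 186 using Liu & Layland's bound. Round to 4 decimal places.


Compute 2^(1/186) = 1.0037335501
Subtract 1: 1.0037335501 - 1 = 0.0037335501
Multiply by n: 186 * 0.0037335501 = 0.6944403186
Round to 4 dp: 0.6944

0.6944


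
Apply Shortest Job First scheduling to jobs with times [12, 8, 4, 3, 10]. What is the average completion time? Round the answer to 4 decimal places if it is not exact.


SJF order (ascending): [3, 4, 8, 10, 12]
Completion times:
  Job 1: burst=3, C=3
  Job 2: burst=4, C=7
  Job 3: burst=8, C=15
  Job 4: burst=10, C=25
  Job 5: burst=12, C=37
Average completion = 87/5 = 17.4

17.4


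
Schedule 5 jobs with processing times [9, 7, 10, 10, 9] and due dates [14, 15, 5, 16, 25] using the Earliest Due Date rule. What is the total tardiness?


Sort by due date (EDD order): [(10, 5), (9, 14), (7, 15), (10, 16), (9, 25)]
Compute completion times and tardiness:
  Job 1: p=10, d=5, C=10, tardiness=max(0,10-5)=5
  Job 2: p=9, d=14, C=19, tardiness=max(0,19-14)=5
  Job 3: p=7, d=15, C=26, tardiness=max(0,26-15)=11
  Job 4: p=10, d=16, C=36, tardiness=max(0,36-16)=20
  Job 5: p=9, d=25, C=45, tardiness=max(0,45-25)=20
Total tardiness = 61

61


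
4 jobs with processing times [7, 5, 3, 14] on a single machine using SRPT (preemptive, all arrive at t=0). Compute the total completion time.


Since all jobs arrive at t=0, SRPT equals SPT ordering.
SPT order: [3, 5, 7, 14]
Completion times:
  Job 1: p=3, C=3
  Job 2: p=5, C=8
  Job 3: p=7, C=15
  Job 4: p=14, C=29
Total completion time = 3 + 8 + 15 + 29 = 55

55


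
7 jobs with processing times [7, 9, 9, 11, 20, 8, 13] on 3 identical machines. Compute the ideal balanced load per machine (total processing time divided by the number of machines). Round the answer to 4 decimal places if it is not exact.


Total processing time = 7 + 9 + 9 + 11 + 20 + 8 + 13 = 77
Number of machines = 3
Ideal balanced load = 77 / 3 = 25.6667

25.6667


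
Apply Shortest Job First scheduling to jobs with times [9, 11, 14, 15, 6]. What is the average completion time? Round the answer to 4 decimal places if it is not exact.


SJF order (ascending): [6, 9, 11, 14, 15]
Completion times:
  Job 1: burst=6, C=6
  Job 2: burst=9, C=15
  Job 3: burst=11, C=26
  Job 4: burst=14, C=40
  Job 5: burst=15, C=55
Average completion = 142/5 = 28.4

28.4


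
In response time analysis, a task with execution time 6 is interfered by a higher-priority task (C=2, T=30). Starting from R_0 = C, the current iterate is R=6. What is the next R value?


R_next = C + ceil(R_prev / T_hp) * C_hp
ceil(6 / 30) = ceil(0.2) = 1
Interference = 1 * 2 = 2
R_next = 6 + 2 = 8

8


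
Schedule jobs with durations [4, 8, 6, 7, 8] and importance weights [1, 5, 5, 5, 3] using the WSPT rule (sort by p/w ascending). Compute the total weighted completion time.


Compute p/w ratios and sort ascending (WSPT): [(6, 5), (7, 5), (8, 5), (8, 3), (4, 1)]
Compute weighted completion times:
  Job (p=6,w=5): C=6, w*C=5*6=30
  Job (p=7,w=5): C=13, w*C=5*13=65
  Job (p=8,w=5): C=21, w*C=5*21=105
  Job (p=8,w=3): C=29, w*C=3*29=87
  Job (p=4,w=1): C=33, w*C=1*33=33
Total weighted completion time = 320

320


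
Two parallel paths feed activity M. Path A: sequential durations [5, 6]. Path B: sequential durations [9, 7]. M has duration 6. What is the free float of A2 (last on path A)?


ES(A2) = sum of predecessors on chain A = 5
EF(A2) = ES + duration = 5 + 6 = 11
Successor of A2 is M. ES(M) = max(sum(A), sum(B)) = max(11, 16) = 16
Free float = ES(successor) - EF(current) = 16 - 11 = 5

5


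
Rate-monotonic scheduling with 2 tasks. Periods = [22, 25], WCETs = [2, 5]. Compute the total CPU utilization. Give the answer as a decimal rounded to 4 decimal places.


Compute individual utilizations (exact fractions):
  Task 1: C/T = 2/22 = 1/11 (approx. 0.0909)
  Task 2: C/T = 5/25 = 1/5 (approx. 0.2)
Total utilization U = 1/11 + 1/5 = 16/55
Rounded to 4 decimal places: U = 0.2909
RM (Liu & Layland) bound for 2 tasks = 0.828427; compare with U = 16/55 (approx. 0.290909)
U <= bound, so schedulable by RM sufficient condition.

0.2909


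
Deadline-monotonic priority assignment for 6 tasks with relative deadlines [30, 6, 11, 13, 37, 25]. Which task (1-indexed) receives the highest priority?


Sort tasks by relative deadline (ascending):
  Task 2: deadline = 6
  Task 3: deadline = 11
  Task 4: deadline = 13
  Task 6: deadline = 25
  Task 1: deadline = 30
  Task 5: deadline = 37
Priority order (highest first): [2, 3, 4, 6, 1, 5]
Highest priority task = 2

2


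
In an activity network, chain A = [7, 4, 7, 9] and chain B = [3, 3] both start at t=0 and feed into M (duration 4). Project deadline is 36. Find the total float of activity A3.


Forward pass: ES(A3) = sum of predecessors on chain A = 11
EF = ES + duration = 11 + 7 = 18
Backward pass: LF(M) = deadline = 36; LS(M) = 36 - 4 = 32
LF(A3) = LS(M) - sum(successors on chain A) = 32 - 9 = 23
LS = LF - duration = 23 - 7 = 16
Total float = LS - ES = 16 - 11 = 5

5


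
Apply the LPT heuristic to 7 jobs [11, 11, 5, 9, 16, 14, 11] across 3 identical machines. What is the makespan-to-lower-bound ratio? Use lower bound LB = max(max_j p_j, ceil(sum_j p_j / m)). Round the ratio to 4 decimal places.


LPT order: [16, 14, 11, 11, 11, 9, 5]
Machine loads after assignment: [25, 25, 27]
LPT makespan = 27
Lower bound = max(max_job, ceil(total/3)) = max(16, 26) = 26
Ratio = 27 / 26 = 1.0385

1.0385


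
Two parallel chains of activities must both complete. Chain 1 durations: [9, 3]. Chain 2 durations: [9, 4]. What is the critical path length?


Path A total = 9 + 3 = 12
Path B total = 9 + 4 = 13
Critical path = longest path = max(12, 13) = 13

13


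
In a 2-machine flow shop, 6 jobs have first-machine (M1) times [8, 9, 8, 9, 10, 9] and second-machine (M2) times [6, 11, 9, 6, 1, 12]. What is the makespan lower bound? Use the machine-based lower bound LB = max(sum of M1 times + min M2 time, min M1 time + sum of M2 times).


LB1 = sum(M1 times) + min(M2 times) = 53 + 1 = 54
LB2 = min(M1 times) + sum(M2 times) = 8 + 45 = 53
Lower bound = max(LB1, LB2) = max(54, 53) = 54

54


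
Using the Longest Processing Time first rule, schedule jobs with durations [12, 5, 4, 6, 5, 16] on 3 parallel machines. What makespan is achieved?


Sort jobs in decreasing order (LPT): [16, 12, 6, 5, 5, 4]
Assign each job to the least loaded machine:
  Machine 1: jobs [16], load = 16
  Machine 2: jobs [12, 4], load = 16
  Machine 3: jobs [6, 5, 5], load = 16
Makespan = max load = 16

16


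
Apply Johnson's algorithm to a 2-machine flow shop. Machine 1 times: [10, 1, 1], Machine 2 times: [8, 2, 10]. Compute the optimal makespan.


Apply Johnson's rule:
  Group 1 (a <= b): [(2, 1, 2), (3, 1, 10)]
  Group 2 (a > b): [(1, 10, 8)]
Optimal job order: [2, 3, 1]
Schedule:
  Job 2: M1 done at 1, M2 done at 3
  Job 3: M1 done at 2, M2 done at 13
  Job 1: M1 done at 12, M2 done at 21
Makespan = 21

21


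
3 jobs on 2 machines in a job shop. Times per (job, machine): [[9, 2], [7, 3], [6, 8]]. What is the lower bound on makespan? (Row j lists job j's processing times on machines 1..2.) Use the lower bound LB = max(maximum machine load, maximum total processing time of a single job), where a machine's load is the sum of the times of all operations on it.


Machine loads:
  Machine 1: 9 + 7 + 6 = 22
  Machine 2: 2 + 3 + 8 = 13
Max machine load = 22
Job totals:
  Job 1: 11
  Job 2: 10
  Job 3: 14
Max job total = 14
Lower bound = max(22, 14) = 22

22


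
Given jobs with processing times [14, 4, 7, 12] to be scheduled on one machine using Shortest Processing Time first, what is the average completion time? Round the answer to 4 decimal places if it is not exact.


Sort jobs by processing time (SPT order): [4, 7, 12, 14]
Compute completion times sequentially:
  Job 1: processing = 4, completes at 4
  Job 2: processing = 7, completes at 11
  Job 3: processing = 12, completes at 23
  Job 4: processing = 14, completes at 37
Sum of completion times = 75
Average completion time = 75/4 = 18.75

18.75


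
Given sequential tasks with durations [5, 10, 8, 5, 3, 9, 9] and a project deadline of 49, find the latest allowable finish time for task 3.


LF(activity 3) = deadline - sum of successor durations
Successors: activities 4 through 7 with durations [5, 3, 9, 9]
Sum of successor durations = 26
LF = 49 - 26 = 23

23


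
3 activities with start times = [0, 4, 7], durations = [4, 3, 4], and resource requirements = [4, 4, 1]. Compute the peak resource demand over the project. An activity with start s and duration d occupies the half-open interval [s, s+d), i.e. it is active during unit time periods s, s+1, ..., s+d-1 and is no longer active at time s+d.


Each activity i is active on [start_i, start_i + duration_i).
Compute total resource usage per time slot:
  t=0: active resources = [4], total = 4
  t=1: active resources = [4], total = 4
  t=2: active resources = [4], total = 4
  t=3: active resources = [4], total = 4
  t=4: active resources = [4], total = 4
  t=5: active resources = [4], total = 4
  t=6: active resources = [4], total = 4
  t=7: active resources = [1], total = 1
  t=8: active resources = [1], total = 1
  t=9: active resources = [1], total = 1
  t=10: active resources = [1], total = 1
Peak resource demand = 4

4


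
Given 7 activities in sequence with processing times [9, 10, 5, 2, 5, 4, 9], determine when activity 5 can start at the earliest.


Activity 5 starts after activities 1 through 4 complete.
Predecessor durations: [9, 10, 5, 2]
ES = 9 + 10 + 5 + 2 = 26

26


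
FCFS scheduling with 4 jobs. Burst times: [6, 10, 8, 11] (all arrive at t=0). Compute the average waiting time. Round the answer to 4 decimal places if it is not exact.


FCFS order (as given): [6, 10, 8, 11]
Waiting times:
  Job 1: wait = 0
  Job 2: wait = 6
  Job 3: wait = 16
  Job 4: wait = 24
Sum of waiting times = 46
Average waiting time = 46/4 = 11.5

11.5


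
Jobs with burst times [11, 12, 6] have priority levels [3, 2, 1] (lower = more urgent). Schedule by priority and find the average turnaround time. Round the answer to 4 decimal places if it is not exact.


Sort by priority (ascending = highest first):
Order: [(1, 6), (2, 12), (3, 11)]
Completion times:
  Priority 1, burst=6, C=6
  Priority 2, burst=12, C=18
  Priority 3, burst=11, C=29
Average turnaround = 53/3 = 17.6667

17.6667


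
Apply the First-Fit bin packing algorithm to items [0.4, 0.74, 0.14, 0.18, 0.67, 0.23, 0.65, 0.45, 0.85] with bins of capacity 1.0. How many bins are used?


Place items sequentially using First-Fit:
  Item 0.4 -> new Bin 1
  Item 0.74 -> new Bin 2
  Item 0.14 -> Bin 1 (now 0.54)
  Item 0.18 -> Bin 1 (now 0.72)
  Item 0.67 -> new Bin 3
  Item 0.23 -> Bin 1 (now 0.95)
  Item 0.65 -> new Bin 4
  Item 0.45 -> new Bin 5
  Item 0.85 -> new Bin 6
Total bins used = 6

6


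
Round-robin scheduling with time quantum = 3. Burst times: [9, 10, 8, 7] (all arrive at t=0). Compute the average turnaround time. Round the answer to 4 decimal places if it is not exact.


Time quantum = 3
Execution trace:
  J1 runs 3 units, time = 3
  J2 runs 3 units, time = 6
  J3 runs 3 units, time = 9
  J4 runs 3 units, time = 12
  J1 runs 3 units, time = 15
  J2 runs 3 units, time = 18
  J3 runs 3 units, time = 21
  J4 runs 3 units, time = 24
  J1 runs 3 units, time = 27
  J2 runs 3 units, time = 30
  J3 runs 2 units, time = 32
  J4 runs 1 units, time = 33
  J2 runs 1 units, time = 34
Finish times: [27, 34, 32, 33]
Average turnaround = 126/4 = 31.5

31.5


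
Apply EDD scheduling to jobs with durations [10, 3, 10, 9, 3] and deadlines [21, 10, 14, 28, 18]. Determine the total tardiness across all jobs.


Sort by due date (EDD order): [(3, 10), (10, 14), (3, 18), (10, 21), (9, 28)]
Compute completion times and tardiness:
  Job 1: p=3, d=10, C=3, tardiness=max(0,3-10)=0
  Job 2: p=10, d=14, C=13, tardiness=max(0,13-14)=0
  Job 3: p=3, d=18, C=16, tardiness=max(0,16-18)=0
  Job 4: p=10, d=21, C=26, tardiness=max(0,26-21)=5
  Job 5: p=9, d=28, C=35, tardiness=max(0,35-28)=7
Total tardiness = 12

12


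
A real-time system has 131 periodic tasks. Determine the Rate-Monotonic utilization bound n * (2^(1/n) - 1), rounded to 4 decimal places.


Compute 2^(1/131) = 1.0053052230
Subtract 1: 1.0053052230 - 1 = 0.0053052230
Multiply by n: 131 * 0.0053052230 = 0.6949842130
Round to 4 dp: 0.6950

0.6950


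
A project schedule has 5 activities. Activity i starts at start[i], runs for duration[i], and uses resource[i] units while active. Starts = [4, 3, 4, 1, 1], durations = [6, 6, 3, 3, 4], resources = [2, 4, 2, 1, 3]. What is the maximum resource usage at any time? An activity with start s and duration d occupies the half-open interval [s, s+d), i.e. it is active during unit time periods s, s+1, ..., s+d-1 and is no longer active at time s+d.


Each activity i is active on [start_i, start_i + duration_i).
Compute total resource usage per time slot:
  t=0: active resources = [], total = 0
  t=1: active resources = [1, 3], total = 4
  t=2: active resources = [1, 3], total = 4
  t=3: active resources = [4, 1, 3], total = 8
  t=4: active resources = [2, 4, 2, 3], total = 11
  t=5: active resources = [2, 4, 2], total = 8
  t=6: active resources = [2, 4, 2], total = 8
  t=7: active resources = [2, 4], total = 6
  t=8: active resources = [2, 4], total = 6
  t=9: active resources = [2], total = 2
Peak resource demand = 11

11


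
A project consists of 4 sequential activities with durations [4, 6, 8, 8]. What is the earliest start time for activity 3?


Activity 3 starts after activities 1 through 2 complete.
Predecessor durations: [4, 6]
ES = 4 + 6 = 10

10


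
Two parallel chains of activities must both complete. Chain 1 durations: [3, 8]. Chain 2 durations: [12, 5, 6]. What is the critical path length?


Path A total = 3 + 8 = 11
Path B total = 12 + 5 + 6 = 23
Critical path = longest path = max(11, 23) = 23

23


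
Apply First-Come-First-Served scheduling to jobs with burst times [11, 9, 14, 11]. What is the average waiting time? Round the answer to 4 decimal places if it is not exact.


FCFS order (as given): [11, 9, 14, 11]
Waiting times:
  Job 1: wait = 0
  Job 2: wait = 11
  Job 3: wait = 20
  Job 4: wait = 34
Sum of waiting times = 65
Average waiting time = 65/4 = 16.25

16.25


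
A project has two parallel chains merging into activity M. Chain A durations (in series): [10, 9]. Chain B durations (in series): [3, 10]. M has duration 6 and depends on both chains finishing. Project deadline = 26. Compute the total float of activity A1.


Forward pass: ES(A1) = sum of predecessors on chain A = 0
EF = ES + duration = 0 + 10 = 10
Backward pass: LF(M) = deadline = 26; LS(M) = 26 - 6 = 20
LF(A1) = LS(M) - sum(successors on chain A) = 20 - 9 = 11
LS = LF - duration = 11 - 10 = 1
Total float = LS - ES = 1 - 0 = 1

1


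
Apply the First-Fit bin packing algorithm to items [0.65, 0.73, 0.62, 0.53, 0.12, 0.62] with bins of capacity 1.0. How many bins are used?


Place items sequentially using First-Fit:
  Item 0.65 -> new Bin 1
  Item 0.73 -> new Bin 2
  Item 0.62 -> new Bin 3
  Item 0.53 -> new Bin 4
  Item 0.12 -> Bin 1 (now 0.77)
  Item 0.62 -> new Bin 5
Total bins used = 5

5


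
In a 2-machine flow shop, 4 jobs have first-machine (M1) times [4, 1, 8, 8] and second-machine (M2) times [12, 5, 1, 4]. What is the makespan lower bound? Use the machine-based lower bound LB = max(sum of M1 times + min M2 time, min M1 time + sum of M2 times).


LB1 = sum(M1 times) + min(M2 times) = 21 + 1 = 22
LB2 = min(M1 times) + sum(M2 times) = 1 + 22 = 23
Lower bound = max(LB1, LB2) = max(22, 23) = 23

23


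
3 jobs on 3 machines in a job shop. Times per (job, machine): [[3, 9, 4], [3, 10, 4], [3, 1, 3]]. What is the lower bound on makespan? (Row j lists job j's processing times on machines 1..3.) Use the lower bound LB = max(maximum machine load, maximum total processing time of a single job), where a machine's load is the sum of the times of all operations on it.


Machine loads:
  Machine 1: 3 + 3 + 3 = 9
  Machine 2: 9 + 10 + 1 = 20
  Machine 3: 4 + 4 + 3 = 11
Max machine load = 20
Job totals:
  Job 1: 16
  Job 2: 17
  Job 3: 7
Max job total = 17
Lower bound = max(20, 17) = 20

20


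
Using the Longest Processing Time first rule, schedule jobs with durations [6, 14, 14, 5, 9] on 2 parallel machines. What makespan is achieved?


Sort jobs in decreasing order (LPT): [14, 14, 9, 6, 5]
Assign each job to the least loaded machine:
  Machine 1: jobs [14, 9], load = 23
  Machine 2: jobs [14, 6, 5], load = 25
Makespan = max load = 25

25


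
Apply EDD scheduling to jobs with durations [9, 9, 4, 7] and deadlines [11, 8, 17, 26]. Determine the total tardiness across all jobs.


Sort by due date (EDD order): [(9, 8), (9, 11), (4, 17), (7, 26)]
Compute completion times and tardiness:
  Job 1: p=9, d=8, C=9, tardiness=max(0,9-8)=1
  Job 2: p=9, d=11, C=18, tardiness=max(0,18-11)=7
  Job 3: p=4, d=17, C=22, tardiness=max(0,22-17)=5
  Job 4: p=7, d=26, C=29, tardiness=max(0,29-26)=3
Total tardiness = 16

16


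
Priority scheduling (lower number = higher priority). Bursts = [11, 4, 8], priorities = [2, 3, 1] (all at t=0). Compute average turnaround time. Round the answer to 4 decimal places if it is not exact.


Sort by priority (ascending = highest first):
Order: [(1, 8), (2, 11), (3, 4)]
Completion times:
  Priority 1, burst=8, C=8
  Priority 2, burst=11, C=19
  Priority 3, burst=4, C=23
Average turnaround = 50/3 = 16.6667

16.6667


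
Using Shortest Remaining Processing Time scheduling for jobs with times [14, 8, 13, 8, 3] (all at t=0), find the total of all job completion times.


Since all jobs arrive at t=0, SRPT equals SPT ordering.
SPT order: [3, 8, 8, 13, 14]
Completion times:
  Job 1: p=3, C=3
  Job 2: p=8, C=11
  Job 3: p=8, C=19
  Job 4: p=13, C=32
  Job 5: p=14, C=46
Total completion time = 3 + 11 + 19 + 32 + 46 = 111

111


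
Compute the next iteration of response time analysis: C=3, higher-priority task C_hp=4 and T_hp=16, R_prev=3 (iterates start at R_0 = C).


R_next = C + ceil(R_prev / T_hp) * C_hp
ceil(3 / 16) = ceil(0.1875) = 1
Interference = 1 * 4 = 4
R_next = 3 + 4 = 7

7


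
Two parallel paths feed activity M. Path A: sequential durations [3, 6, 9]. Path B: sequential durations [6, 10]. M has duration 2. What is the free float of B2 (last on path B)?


ES(B2) = sum of predecessors on chain B = 6
EF(B2) = ES + duration = 6 + 10 = 16
Successor of B2 is M. ES(M) = max(sum(A), sum(B)) = max(18, 16) = 18
Free float = ES(successor) - EF(current) = 18 - 16 = 2

2
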